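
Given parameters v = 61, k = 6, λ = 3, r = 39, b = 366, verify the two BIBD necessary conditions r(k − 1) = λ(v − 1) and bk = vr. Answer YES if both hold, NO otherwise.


Condition (i): r(k − 1) = 39·5 = 195; λ(v − 1) = 3·60 = 180. Match? NO.
Condition (ii): bk = 366·6 = 2196; vr = 61·39 = 2379. Match? NO.
Both conditions hold? NO.

NO


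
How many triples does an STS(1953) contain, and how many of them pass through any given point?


An STS(v) is a 2-(v, 3, 1) BIBD: block size k = 3, λ = 1.
Replication: r(k − 1) = λ(v − 1) ⇒ r·2 = 1953 − 1 = 1952 ⇒ r = 976.
Block count: b = v(v − 1)/6 = 1953·1952/6 = 3812256/6 = 635376.
(Check via bk = vr: 635376·3 = 1906128 = 1953·976 = 1906128 ✓.)

r = 976, b = 635376.


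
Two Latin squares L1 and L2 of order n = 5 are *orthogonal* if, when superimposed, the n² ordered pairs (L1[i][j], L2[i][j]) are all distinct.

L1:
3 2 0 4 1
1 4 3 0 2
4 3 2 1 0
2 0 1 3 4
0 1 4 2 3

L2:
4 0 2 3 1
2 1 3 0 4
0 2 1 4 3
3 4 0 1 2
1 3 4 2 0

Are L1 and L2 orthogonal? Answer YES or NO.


Form the n² = 25 superimposed pairs (L1[i][j], L2[i][j]), row by row (rows and columns indexed from 0):
row 0: (3,4) (2,0) (0,2) (4,3) (1,1)
row 1: (1,2) (4,1) (3,3) (0,0) (2,4)
row 2: (4,0) (3,2) (2,1) (1,4) (0,3)
row 3: (2,3) (0,4) (1,0) (3,1) (4,2)
row 4: (0,1) (1,3) (4,4) (2,2) (3,0)
Orthogonality requires all 25 pairs distinct.
Check by first coordinate: for each symbol s of L1, list the L2 entries in the n cells where L1 = s; they must all differ.
  L1 = 0: L2 entries (in reading order) 2, 0, 3, 4, 1 — all 5 distinct ✓
  L1 = 1: L2 entries (in reading order) 1, 2, 4, 0, 3 — all 5 distinct ✓
  L1 = 2: L2 entries (in reading order) 0, 4, 1, 3, 2 — all 5 distinct ✓
  L1 = 3: L2 entries (in reading order) 4, 3, 2, 1, 0 — all 5 distinct ✓
  L1 = 4: L2 entries (in reading order) 3, 1, 0, 2, 4 — all 5 distinct ✓
Every symbol of L1 meets every symbol of L2 exactly once, so all 25 pairs are distinct (25 of 25).
Conclusion: YES.

YES


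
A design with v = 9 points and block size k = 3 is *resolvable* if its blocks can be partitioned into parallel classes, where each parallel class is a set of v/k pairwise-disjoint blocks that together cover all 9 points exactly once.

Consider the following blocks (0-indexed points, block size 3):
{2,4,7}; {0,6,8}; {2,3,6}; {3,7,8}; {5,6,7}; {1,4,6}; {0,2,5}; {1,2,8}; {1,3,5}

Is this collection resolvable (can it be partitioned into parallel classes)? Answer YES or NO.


v = 9, block size k = 3, number of blocks = 9.
For resolvability, blocks must partition into parallel classes of size v/k = 3.
Total blocks must therefore be a multiple of 3: 9 = 3·3 + 0 ⇒ divisible ✓.
Consider block {2,3,6}. It intersects every other block in the collection, so no parallel class of size 3 can contain it.
Since every block must belong to some parallel class in a resolution, the collection cannot be partitioned into parallel classes.
Resolvable? NO.

NO


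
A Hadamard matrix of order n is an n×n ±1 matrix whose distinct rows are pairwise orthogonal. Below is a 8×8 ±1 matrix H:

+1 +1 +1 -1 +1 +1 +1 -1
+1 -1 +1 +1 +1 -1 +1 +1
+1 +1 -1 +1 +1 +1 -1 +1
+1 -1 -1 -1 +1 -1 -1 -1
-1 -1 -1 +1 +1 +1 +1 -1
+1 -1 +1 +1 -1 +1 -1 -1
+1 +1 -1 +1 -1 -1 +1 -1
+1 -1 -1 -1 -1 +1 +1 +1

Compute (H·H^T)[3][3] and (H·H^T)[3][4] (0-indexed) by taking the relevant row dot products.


Row 3 of H: [1, -1, -1, -1, 1, -1, -1, -1].
Row 4 of H: [-1, -1, -1, 1, 1, 1, 1, -1].
(H·H^T)[3][3] = Σ_j H[3][j]·H[3][j] = (1)² + (-1)² + (-1)² + (-1)² + (1)² + (-1)² + (-1)² + (-1)² = 1 + 1 + 1 + 1 + 1 + 1 + 1 + 1 = 8.
(H·H^T)[3][4] = Σ_j H[3][j]·H[4][j] = (1)·(-1) + (-1)·(-1) + (-1)·(-1) + (-1)·(1) + (1)·(1) + (-1)·(1) + (-1)·(1) + (-1)·(-1) = -1 + 1 + 1 + -1 + 1 + -1 + -1 + 1 = 0.
So rows 3 and 4 are orthogonal; the diagonal entry equals n = 8.

(3,3) entry = 8; (3,4) entry = 0.


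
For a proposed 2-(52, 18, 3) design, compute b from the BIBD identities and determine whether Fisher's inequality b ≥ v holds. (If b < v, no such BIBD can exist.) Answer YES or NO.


b = λv(v − 1)/(k(k − 1)) = 3·52·51/(18·17) = 7956/306 = 26.
Compare with v = 52: b < v, so Fisher's inequality fails.

NO


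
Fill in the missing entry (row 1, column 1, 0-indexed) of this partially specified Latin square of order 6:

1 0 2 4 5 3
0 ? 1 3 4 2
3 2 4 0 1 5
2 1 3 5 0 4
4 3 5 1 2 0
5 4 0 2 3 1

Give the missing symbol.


Row 1 contains symbols [0, 1, 2, 3, 4] — missing [5].
Column 1 contains symbols [0, 1, 2, 3, 4] — missing [5].
The missing symbol must appear in both missing sets; intersection = [5].
Therefore the hidden value is 5.

Missing value = 5.


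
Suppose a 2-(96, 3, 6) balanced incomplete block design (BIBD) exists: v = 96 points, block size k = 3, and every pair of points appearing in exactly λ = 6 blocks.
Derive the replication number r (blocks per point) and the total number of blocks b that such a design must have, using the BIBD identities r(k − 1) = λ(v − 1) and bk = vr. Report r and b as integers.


Any 2-(v, k, λ) BIBD satisfies two necessary conditions:
  (i)  Each point sits in r blocks, and counting incidences through any fixed point gives r(k − 1) = λ(v − 1), so r = λ(v − 1)/(k − 1).
  (ii) Total incidences bk = vr, so b = vr/k.
Step 1: r = λ(v − 1)/(k − 1) = 6·(96 − 1)/(3 − 1) = 6·95/2 = 570/2 = 285.
Step 2: b = vr/k = 96·285/3 = 27360/3 = 9120.
Check integrality: r = 285 ∈ Z ✓, b = 9120 ∈ Z ✓.
(These identities are necessary conditions: they determine r and b for any design with these parameters, but do not by themselves prove that one exists.)

r = 285, b = 9120.


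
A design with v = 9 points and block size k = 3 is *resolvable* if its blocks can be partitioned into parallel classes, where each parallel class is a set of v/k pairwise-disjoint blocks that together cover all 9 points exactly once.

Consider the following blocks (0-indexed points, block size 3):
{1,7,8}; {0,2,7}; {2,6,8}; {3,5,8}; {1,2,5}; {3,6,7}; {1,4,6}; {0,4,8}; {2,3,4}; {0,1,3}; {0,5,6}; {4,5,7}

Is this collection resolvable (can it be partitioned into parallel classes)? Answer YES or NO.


v = 9, block size k = 3, number of blocks = 12.
For resolvability, blocks must partition into parallel classes of size v/k = 3.
Total blocks must therefore be a multiple of 3: 12 = 3·4 + 0 ⇒ divisible ✓.
Greedy packing gives 4 candidate class(es). Each should be a full parallel class (size 3, covers all 9 points).
  Class 1 (3 blocks): {1,7,8}; {2,3,4}; {0,5,6}. Points covered: [0, 1, 2, 3, 4, 5, 6, 7, 8].
  Class 2 (3 blocks): {0,2,7}; {3,5,8}; {1,4,6}. Points covered: [0, 1, 2, 3, 4, 5, 6, 7, 8].
  Class 3 (3 blocks): {2,6,8}; {0,1,3}; {4,5,7}. Points covered: [0, 1, 2, 3, 4, 5, 6, 7, 8].
  Class 4 (3 blocks): {1,2,5}; {3,6,7}; {0,4,8}. Points covered: [0, 1, 2, 3, 4, 5, 6, 7, 8].
All classes full (size 3)? YES. All classes cover every point? YES.
Resolvable? YES.

YES


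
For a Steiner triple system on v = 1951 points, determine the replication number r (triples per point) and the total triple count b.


An STS(v) is a 2-(v, 3, 1) BIBD: block size k = 3, λ = 1.
Replication: r(k − 1) = λ(v − 1) ⇒ r·2 = 1951 − 1 = 1950 ⇒ r = 975.
Block count: b = v(v − 1)/6 = 1951·1950/6 = 3804450/6 = 634075.

r = 975, b = 634075.


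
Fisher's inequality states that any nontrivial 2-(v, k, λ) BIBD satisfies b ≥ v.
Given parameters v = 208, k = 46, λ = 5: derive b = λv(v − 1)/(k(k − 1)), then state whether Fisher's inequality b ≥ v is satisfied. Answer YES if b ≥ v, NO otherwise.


b = λv(v − 1)/(k(k − 1)) = 5·208·207/(46·45) = 215280/2070 = 104.
Compare with v = 208: b < v, so Fisher's inequality fails.

NO


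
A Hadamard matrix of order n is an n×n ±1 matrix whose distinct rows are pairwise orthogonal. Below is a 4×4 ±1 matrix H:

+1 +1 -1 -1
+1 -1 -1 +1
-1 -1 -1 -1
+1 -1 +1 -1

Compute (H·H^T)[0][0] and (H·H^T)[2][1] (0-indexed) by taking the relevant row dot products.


Row 0 of H: [1, 1, -1, -1].
Row 1 of H: [1, -1, -1, 1].
Row 2 of H: [-1, -1, -1, -1].
(H·H^T)[0][0] = Σ_j H[0][j]·H[0][j] = (1)² + (1)² + (-1)² + (-1)² = 1 + 1 + 1 + 1 = 4.
(H·H^T)[2][1] = Σ_j H[2][j]·H[1][j] = (-1)·(1) + (-1)·(-1) + (-1)·(-1) + (-1)·(1) = -1 + 1 + 1 + -1 = 0.
So rows 2 and 1 are orthogonal; the diagonal entry equals n = 4.

(0,0) entry = 4; (2,1) entry = 0.


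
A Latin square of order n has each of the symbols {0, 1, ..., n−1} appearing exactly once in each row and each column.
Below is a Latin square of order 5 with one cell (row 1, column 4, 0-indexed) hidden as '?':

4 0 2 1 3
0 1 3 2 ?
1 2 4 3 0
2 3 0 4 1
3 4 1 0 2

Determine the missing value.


Row 1 contains symbols [0, 1, 2, 3] — missing [4].
Column 4 contains symbols [0, 1, 2, 3] — missing [4].
The missing symbol must appear in both missing sets; intersection = [4].
Therefore the hidden value is 4.

Missing value = 4.


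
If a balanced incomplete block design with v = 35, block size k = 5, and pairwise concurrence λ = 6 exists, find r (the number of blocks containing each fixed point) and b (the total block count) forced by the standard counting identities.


Any 2-(v, k, λ) BIBD satisfies two necessary conditions:
  (i)  Each point sits in r blocks, and counting incidences through any fixed point gives r(k − 1) = λ(v − 1), so r = λ(v − 1)/(k − 1).
  (ii) Total incidences bk = vr, so b = vr/k.
Step 1: r = λ(v − 1)/(k − 1) = 6·(35 − 1)/(5 − 1) = 6·34/4 = 204/4 = 51.
Step 2: b = vr/k = 35·51/5 = 1785/5 = 357.
Check integrality: r = 51 ∈ Z ✓, b = 357 ∈ Z ✓.
(These identities are necessary conditions: they determine r and b for any design with these parameters, but do not by themselves prove that one exists.)

r = 51, b = 357.


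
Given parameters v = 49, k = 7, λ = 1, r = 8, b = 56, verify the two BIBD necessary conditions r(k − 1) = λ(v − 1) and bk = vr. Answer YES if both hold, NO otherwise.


Condition (i): r(k − 1) = 8·6 = 48; λ(v − 1) = 1·48 = 48. Match? YES.
Condition (ii): bk = 56·7 = 392; vr = 49·8 = 392. Match? YES.
Both conditions hold? YES.

YES


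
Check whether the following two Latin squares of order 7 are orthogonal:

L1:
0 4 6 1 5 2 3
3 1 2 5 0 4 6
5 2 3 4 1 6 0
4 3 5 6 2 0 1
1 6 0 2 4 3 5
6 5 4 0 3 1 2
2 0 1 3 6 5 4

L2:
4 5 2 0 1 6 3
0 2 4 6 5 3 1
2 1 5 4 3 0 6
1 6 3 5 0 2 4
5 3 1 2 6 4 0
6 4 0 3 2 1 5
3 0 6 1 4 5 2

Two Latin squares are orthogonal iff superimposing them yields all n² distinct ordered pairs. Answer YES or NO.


Form the n² = 49 superimposed pairs (L1[i][j], L2[i][j]), row by row (rows and columns indexed from 0):
row 0: (0,4) (4,5) (6,2) (1,0) (5,1) (2,6) (3,3)
row 1: (3,0) (1,2) (2,4) (5,6) (0,5) (4,3) (6,1)
row 2: (5,2) (2,1) (3,5) (4,4) (1,3) (6,0) (0,6)
row 3: (4,1) (3,6) (5,3) (6,5) (2,0) (0,2) (1,4)
row 4: (1,5) (6,3) (0,1) (2,2) (4,6) (3,4) (5,0)
row 5: (6,6) (5,4) (4,0) (0,3) (3,2) (1,1) (2,5)
row 6: (2,3) (0,0) (1,6) (3,1) (6,4) (5,5) (4,2)
Orthogonality requires all 49 pairs distinct.
Check by first coordinate: for each symbol s of L1, list the L2 entries in the n cells where L1 = s; they must all differ.
  L1 = 0: L2 entries (in reading order) 4, 5, 6, 2, 1, 3, 0 — all 7 distinct ✓
  L1 = 1: L2 entries (in reading order) 0, 2, 3, 4, 5, 1, 6 — all 7 distinct ✓
  L1 = 2: L2 entries (in reading order) 6, 4, 1, 0, 2, 5, 3 — all 7 distinct ✓
  L1 = 3: L2 entries (in reading order) 3, 0, 5, 6, 4, 2, 1 — all 7 distinct ✓
  L1 = 4: L2 entries (in reading order) 5, 3, 4, 1, 6, 0, 2 — all 7 distinct ✓
  L1 = 5: L2 entries (in reading order) 1, 6, 2, 3, 0, 4, 5 — all 7 distinct ✓
  L1 = 6: L2 entries (in reading order) 2, 1, 0, 5, 3, 6, 4 — all 7 distinct ✓
Every symbol of L1 meets every symbol of L2 exactly once, so all 49 pairs are distinct (49 of 49).
Conclusion: YES.

YES


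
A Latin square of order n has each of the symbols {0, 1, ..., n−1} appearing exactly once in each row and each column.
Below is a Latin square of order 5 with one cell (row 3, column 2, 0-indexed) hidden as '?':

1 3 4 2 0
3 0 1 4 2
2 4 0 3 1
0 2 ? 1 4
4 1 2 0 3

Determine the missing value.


Row 3 contains symbols [0, 1, 2, 4] — missing [3].
Column 2 contains symbols [0, 1, 2, 4] — missing [3].
The missing symbol must appear in both missing sets; intersection = [3].
Therefore the hidden value is 3.

Missing value = 3.


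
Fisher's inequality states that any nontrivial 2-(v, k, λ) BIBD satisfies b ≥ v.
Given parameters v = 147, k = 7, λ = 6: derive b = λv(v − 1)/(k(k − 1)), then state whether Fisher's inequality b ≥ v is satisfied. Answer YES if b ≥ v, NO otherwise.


r = λ(v − 1)/(k − 1) = 6·146/6 = 146.
b = vr/k = 147·146/7 = 3066.
Fisher's inequality: b ≥ v ⇔ 3066 ≥ 147? YES.

YES


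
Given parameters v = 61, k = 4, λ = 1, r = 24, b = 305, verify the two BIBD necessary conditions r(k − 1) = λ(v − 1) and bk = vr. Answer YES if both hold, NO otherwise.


Condition (i): r(k − 1) = 24·3 = 72; λ(v − 1) = 1·60 = 60. Match? NO.
Condition (ii): bk = 305·4 = 1220; vr = 61·24 = 1464. Match? NO.
Both conditions hold? NO.

NO


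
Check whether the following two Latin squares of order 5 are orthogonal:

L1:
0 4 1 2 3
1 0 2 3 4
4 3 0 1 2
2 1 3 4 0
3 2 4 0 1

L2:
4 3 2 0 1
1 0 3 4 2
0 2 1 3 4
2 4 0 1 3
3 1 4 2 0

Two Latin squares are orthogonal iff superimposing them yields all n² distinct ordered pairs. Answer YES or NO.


Form the n² = 25 superimposed pairs (L1[i][j], L2[i][j]), row by row (rows and columns indexed from 0):
row 0: (0,4) (4,3) (1,2) (2,0) (3,1)
row 1: (1,1) (0,0) (2,3) (3,4) (4,2)
row 2: (4,0) (3,2) (0,1) (1,3) (2,4)
row 3: (2,2) (1,4) (3,0) (4,1) (0,3)
row 4: (3,3) (2,1) (4,4) (0,2) (1,0)
Orthogonality requires all 25 pairs distinct.
Check by first coordinate: for each symbol s of L1, list the L2 entries in the n cells where L1 = s; they must all differ.
  L1 = 0: L2 entries (in reading order) 4, 0, 1, 3, 2 — all 5 distinct ✓
  L1 = 1: L2 entries (in reading order) 2, 1, 3, 4, 0 — all 5 distinct ✓
  L1 = 2: L2 entries (in reading order) 0, 3, 4, 2, 1 — all 5 distinct ✓
  L1 = 3: L2 entries (in reading order) 1, 4, 2, 0, 3 — all 5 distinct ✓
  L1 = 4: L2 entries (in reading order) 3, 2, 0, 1, 4 — all 5 distinct ✓
Every symbol of L1 meets every symbol of L2 exactly once, so all 25 pairs are distinct (25 of 25).
Conclusion: YES.

YES


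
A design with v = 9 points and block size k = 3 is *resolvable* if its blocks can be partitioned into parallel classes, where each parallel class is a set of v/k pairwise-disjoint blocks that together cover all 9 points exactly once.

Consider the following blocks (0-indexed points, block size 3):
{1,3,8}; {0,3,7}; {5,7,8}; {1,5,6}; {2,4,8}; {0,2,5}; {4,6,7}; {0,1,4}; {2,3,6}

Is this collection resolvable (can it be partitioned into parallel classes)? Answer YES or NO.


v = 9, block size k = 3, number of blocks = 9.
For resolvability, blocks must partition into parallel classes of size v/k = 3.
Total blocks must therefore be a multiple of 3: 9 = 3·3 + 0 ⇒ divisible ✓.
Greedy packing gives 3 candidate class(es). Each should be a full parallel class (size 3, covers all 9 points).
  Class 1 (3 blocks): {1,3,8}; {0,2,5}; {4,6,7}. Points covered: [0, 1, 2, 3, 4, 5, 6, 7, 8].
  Class 2 (3 blocks): {0,3,7}; {1,5,6}; {2,4,8}. Points covered: [0, 1, 2, 3, 4, 5, 6, 7, 8].
  Class 3 (3 blocks): {5,7,8}; {0,1,4}; {2,3,6}. Points covered: [0, 1, 2, 3, 4, 5, 6, 7, 8].
All classes full (size 3)? YES. All classes cover every point? YES.
Resolvable? YES.

YES


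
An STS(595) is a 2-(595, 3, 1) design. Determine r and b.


An STS(v) is a 2-(v, 3, 1) BIBD: block size k = 3, λ = 1.
Replication: r(k − 1) = λ(v − 1) ⇒ r·2 = 595 − 1 = 594 ⇒ r = 297.
Block count: bk = vr ⇒ b·3 = 595·297 = 176715 ⇒ b = 58905.
(Check via b = v(v − 1)/6 = 595·594/6 = 353430/6 = 58905.)

r = 297, b = 58905.


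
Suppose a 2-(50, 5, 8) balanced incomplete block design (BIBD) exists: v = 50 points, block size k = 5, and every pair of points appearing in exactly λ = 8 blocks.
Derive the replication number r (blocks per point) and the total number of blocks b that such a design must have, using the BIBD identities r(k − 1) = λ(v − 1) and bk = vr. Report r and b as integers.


Any 2-(v, k, λ) BIBD satisfies two necessary conditions:
  (i)  Each point sits in r blocks, and counting incidences through any fixed point gives r(k − 1) = λ(v − 1), so r = λ(v − 1)/(k − 1).
  (ii) Total incidences bk = vr, so b = vr/k.
Step 1: r = λ(v − 1)/(k − 1) = 8·(50 − 1)/(5 − 1) = 8·49/4 = 392/4 = 98.
Step 2: b = vr/k = 50·98/5 = 4900/5 = 980.
Check integrality: r = 98 ∈ Z ✓, b = 980 ∈ Z ✓.
(These identities are necessary conditions: they determine r and b for any design with these parameters, but do not by themselves prove that one exists.)

r = 98, b = 980.


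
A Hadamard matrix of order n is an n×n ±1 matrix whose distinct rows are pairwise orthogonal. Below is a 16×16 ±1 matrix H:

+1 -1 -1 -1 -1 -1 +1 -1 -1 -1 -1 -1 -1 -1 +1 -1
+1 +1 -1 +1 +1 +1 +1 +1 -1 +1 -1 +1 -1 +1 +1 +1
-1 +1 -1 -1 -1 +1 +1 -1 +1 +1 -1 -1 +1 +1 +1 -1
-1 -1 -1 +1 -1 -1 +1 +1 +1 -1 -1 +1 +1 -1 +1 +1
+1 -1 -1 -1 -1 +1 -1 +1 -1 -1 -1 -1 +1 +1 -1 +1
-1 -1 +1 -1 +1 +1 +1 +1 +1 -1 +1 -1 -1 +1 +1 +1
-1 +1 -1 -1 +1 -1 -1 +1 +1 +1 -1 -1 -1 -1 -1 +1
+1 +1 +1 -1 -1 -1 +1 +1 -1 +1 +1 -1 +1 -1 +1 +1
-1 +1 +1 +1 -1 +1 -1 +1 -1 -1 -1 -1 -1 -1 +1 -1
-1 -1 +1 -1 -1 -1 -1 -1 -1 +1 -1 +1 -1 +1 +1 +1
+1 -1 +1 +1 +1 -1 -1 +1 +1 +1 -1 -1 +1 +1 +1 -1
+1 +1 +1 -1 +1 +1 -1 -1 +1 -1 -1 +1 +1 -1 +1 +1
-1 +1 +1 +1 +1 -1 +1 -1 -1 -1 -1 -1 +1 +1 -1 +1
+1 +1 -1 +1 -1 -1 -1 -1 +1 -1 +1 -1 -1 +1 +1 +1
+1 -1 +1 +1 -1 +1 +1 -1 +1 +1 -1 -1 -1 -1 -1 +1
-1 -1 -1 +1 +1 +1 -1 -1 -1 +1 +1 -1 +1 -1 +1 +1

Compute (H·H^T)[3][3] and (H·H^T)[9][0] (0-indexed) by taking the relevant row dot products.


Row 0 of H: [1, -1, -1, -1, -1, -1, 1, -1, -1, -1, -1, -1, -1, -1, 1, -1].
Row 3 of H: [-1, -1, -1, 1, -1, -1, 1, 1, 1, -1, -1, 1, 1, -1, 1, 1].
Row 9 of H: [-1, -1, 1, -1, -1, -1, -1, -1, -1, 1, -1, 1, -1, 1, 1, 1].
(H·H^T)[3][3] = Σ_j H[3][j]·H[3][j] = (-1)² + (-1)² + (-1)² + (1)² + (-1)² + (-1)² + (1)² + (1)² + (1)² + (-1)² + (-1)² + (1)² + (1)² + (-1)² + (1)² + (1)² = 1 + 1 + 1 + 1 + 1 + 1 + 1 + 1 + 1 + 1 + 1 + 1 + 1 + 1 + 1 + 1 = 16.
(H·H^T)[9][0] = Σ_j H[9][j]·H[0][j] = (-1)·(1) + (-1)·(-1) + (1)·(-1) + (-1)·(-1) + (-1)·(-1) + (-1)·(-1) + (-1)·(1) + (-1)·(-1) + (-1)·(-1) + (1)·(-1) + (-1)·(-1) + (1)·(-1) + (-1)·(-1) + (1)·(-1) + (1)·(1) + (1)·(-1) = -1 + 1 + -1 + 1 + 1 + 1 + -1 + 1 + 1 + -1 + 1 + -1 + 1 + -1 + 1 + -1 = 2.
Rows 9 and 0 are not orthogonal (dot product = 2 ≠ 0), so H is not a Hadamard matrix.

(3,3) entry = 16; (9,0) entry = 2.


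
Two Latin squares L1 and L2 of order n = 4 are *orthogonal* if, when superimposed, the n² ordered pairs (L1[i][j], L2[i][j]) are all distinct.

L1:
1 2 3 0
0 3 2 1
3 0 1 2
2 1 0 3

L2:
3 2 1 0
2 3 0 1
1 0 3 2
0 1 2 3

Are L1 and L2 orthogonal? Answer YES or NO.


Form the n² = 16 superimposed pairs (L1[i][j], L2[i][j]), row by row (rows and columns indexed from 0):
row 0: (1,3) (2,2) (3,1) (0,0)
row 1: (0,2) (3,3) (2,0) (1,1)
row 2: (3,1) (0,0) (1,3) (2,2)
row 3: (2,0) (1,1) (0,2) (3,3)
Orthogonality requires all 16 pairs distinct.
But the pair (3,1) repeats: cell (0,2) has L1 = 3, L2 = 1, and cell (2,0) has L1 = 3, L2 = 1.
A repeated pair means some other pair never occurs (only 8 distinct pairs out of 16), so the squares are not orthogonal.
Conclusion: NO.

NO


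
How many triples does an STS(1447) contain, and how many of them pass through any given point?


An STS(v) is a 2-(v, 3, 1) BIBD: block size k = 3, λ = 1.
Replication: r(k − 1) = λ(v − 1) ⇒ r·2 = 1447 − 1 = 1446 ⇒ r = 723.
Block count: bk = vr ⇒ b·3 = 1447·723 = 1046181 ⇒ b = 348727.
(Check via b = v(v − 1)/6 = 1447·1446/6 = 2092362/6 = 348727.)

r = 723, b = 348727.


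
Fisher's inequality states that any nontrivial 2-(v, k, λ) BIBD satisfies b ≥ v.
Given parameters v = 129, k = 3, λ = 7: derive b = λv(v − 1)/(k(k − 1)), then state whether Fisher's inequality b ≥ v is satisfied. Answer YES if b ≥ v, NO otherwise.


b = λv(v − 1)/(k(k − 1)) = 7·129·128/(3·2) = 115584/6 = 19264.
Compare with v = 129: b ≥ v, so Fisher's inequality holds.

YES


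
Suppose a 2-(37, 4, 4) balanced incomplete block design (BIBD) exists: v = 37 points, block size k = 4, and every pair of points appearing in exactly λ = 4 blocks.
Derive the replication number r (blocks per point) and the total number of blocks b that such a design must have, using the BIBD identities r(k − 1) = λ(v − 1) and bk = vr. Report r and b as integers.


Any 2-(v, k, λ) BIBD satisfies two necessary conditions:
  (i)  Each point sits in r blocks, and counting incidences through any fixed point gives r(k − 1) = λ(v − 1), so r = λ(v − 1)/(k − 1).
  (ii) Total incidences bk = vr, so b = vr/k.
Step 1: r = λ(v − 1)/(k − 1) = 4·(37 − 1)/(4 − 1) = 4·36/3 = 144/3 = 48.
Step 2: b = vr/k = 37·48/4 = 1776/4 = 444.
Check integrality: r = 48 ∈ Z ✓, b = 444 ∈ Z ✓.
(These identities are necessary conditions: they determine r and b for any design with these parameters, but do not by themselves prove that one exists.)

r = 48, b = 444.


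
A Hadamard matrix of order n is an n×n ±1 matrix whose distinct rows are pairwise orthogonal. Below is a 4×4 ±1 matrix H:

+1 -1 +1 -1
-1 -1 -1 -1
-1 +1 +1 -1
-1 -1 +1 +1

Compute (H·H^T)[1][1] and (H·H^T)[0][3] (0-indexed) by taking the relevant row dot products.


Row 0 of H: [1, -1, 1, -1].
Row 1 of H: [-1, -1, -1, -1].
Row 3 of H: [-1, -1, 1, 1].
(H·H^T)[1][1] = Σ_j H[1][j]·H[1][j] = (-1)² + (-1)² + (-1)² + (-1)² = 1 + 1 + 1 + 1 = 4.
(H·H^T)[0][3] = Σ_j H[0][j]·H[3][j] = (1)·(-1) + (-1)·(-1) + (1)·(1) + (-1)·(1) = -1 + 1 + 1 + -1 = 0.
So rows 0 and 3 are orthogonal; the diagonal entry equals n = 4.

(1,1) entry = 4; (0,3) entry = 0.


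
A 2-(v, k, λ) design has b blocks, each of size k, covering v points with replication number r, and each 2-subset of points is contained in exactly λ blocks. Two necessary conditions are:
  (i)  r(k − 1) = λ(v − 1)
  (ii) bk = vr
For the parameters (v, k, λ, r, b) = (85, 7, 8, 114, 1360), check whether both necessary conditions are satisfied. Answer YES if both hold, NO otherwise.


Condition (i): r(k − 1) = 114·6 = 684; λ(v − 1) = 8·84 = 672. Match? NO.
Condition (ii): bk = 1360·7 = 9520; vr = 85·114 = 9690. Match? NO.
Both conditions hold? NO.

NO


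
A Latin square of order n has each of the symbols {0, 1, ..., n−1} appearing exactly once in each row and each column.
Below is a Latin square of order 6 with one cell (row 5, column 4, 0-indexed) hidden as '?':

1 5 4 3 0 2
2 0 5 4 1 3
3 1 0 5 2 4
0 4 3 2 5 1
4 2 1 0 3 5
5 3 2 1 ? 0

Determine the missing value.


Row 5 contains symbols [0, 1, 2, 3, 5] — missing [4].
Column 4 contains symbols [0, 1, 2, 3, 5] — missing [4].
The missing symbol must appear in both missing sets; intersection = [4].
Therefore the hidden value is 4.

Missing value = 4.


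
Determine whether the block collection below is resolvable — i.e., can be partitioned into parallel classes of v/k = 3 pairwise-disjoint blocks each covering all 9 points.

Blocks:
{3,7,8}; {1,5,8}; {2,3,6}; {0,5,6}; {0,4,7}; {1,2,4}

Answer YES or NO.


v = 9, block size k = 3, number of blocks = 6.
For resolvability, blocks must partition into parallel classes of size v/k = 3.
Total blocks must therefore be a multiple of 3: 6 = 3·2 + 0 ⇒ divisible ✓.
Greedy packing gives 2 candidate class(es). Each should be a full parallel class (size 3, covers all 9 points).
  Class 1 (3 blocks): {3,7,8}; {0,5,6}; {1,2,4}. Points covered: [0, 1, 2, 3, 4, 5, 6, 7, 8].
  Class 2 (3 blocks): {1,5,8}; {2,3,6}; {0,4,7}. Points covered: [0, 1, 2, 3, 4, 5, 6, 7, 8].
All classes full (size 3)? YES. All classes cover every point? YES.
Resolvable? YES.

YES


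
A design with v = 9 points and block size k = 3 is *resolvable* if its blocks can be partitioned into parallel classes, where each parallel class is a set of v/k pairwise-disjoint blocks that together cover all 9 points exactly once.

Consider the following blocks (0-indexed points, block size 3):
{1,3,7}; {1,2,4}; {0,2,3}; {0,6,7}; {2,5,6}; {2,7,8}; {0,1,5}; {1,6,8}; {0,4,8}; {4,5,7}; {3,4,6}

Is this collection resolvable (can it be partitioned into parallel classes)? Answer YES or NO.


v = 9, block size k = 3, number of blocks = 11.
For resolvability, blocks must partition into parallel classes of size v/k = 3.
Total blocks must therefore be a multiple of 3: 11 = 3·3 + 2 ⇒ not divisible ✗.
Resolvable? NO.

NO


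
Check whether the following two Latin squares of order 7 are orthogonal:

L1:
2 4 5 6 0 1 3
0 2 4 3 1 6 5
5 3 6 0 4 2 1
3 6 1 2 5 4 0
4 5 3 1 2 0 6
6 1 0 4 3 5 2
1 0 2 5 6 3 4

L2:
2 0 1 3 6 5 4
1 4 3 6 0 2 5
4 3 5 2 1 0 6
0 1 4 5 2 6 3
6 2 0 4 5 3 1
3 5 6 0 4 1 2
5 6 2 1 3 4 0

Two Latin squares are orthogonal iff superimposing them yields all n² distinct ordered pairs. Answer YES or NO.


Form the n² = 49 superimposed pairs (L1[i][j], L2[i][j]), row by row (rows and columns indexed from 0):
row 0: (2,2) (4,0) (5,1) (6,3) (0,6) (1,5) (3,4)
row 1: (0,1) (2,4) (4,3) (3,6) (1,0) (6,2) (5,5)
row 2: (5,4) (3,3) (6,5) (0,2) (4,1) (2,0) (1,6)
row 3: (3,0) (6,1) (1,4) (2,5) (5,2) (4,6) (0,3)
row 4: (4,6) (5,2) (3,0) (1,4) (2,5) (0,3) (6,1)
row 5: (6,3) (1,5) (0,6) (4,0) (3,4) (5,1) (2,2)
row 6: (1,5) (0,6) (2,2) (5,1) (6,3) (3,4) (4,0)
Orthogonality requires all 49 pairs distinct.
But the pair (4,6) repeats: cell (3,5) has L1 = 4, L2 = 6, and cell (4,0) has L1 = 4, L2 = 6.
A repeated pair means some other pair never occurs (only 28 distinct pairs out of 49), so the squares are not orthogonal.
Conclusion: NO.

NO


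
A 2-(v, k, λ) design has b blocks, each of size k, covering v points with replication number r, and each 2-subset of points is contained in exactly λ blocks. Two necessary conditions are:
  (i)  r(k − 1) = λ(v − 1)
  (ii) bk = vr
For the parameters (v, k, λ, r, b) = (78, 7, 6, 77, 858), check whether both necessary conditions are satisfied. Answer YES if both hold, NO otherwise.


Condition (i): r(k − 1) = 77·6 = 462; λ(v − 1) = 6·77 = 462. Match? YES.
Condition (ii): bk = 858·7 = 6006; vr = 78·77 = 6006. Match? YES.
Both conditions hold? YES.

YES


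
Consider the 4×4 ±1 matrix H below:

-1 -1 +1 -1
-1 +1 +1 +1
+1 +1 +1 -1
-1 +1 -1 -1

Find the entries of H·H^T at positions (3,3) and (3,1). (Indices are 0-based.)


Row 1 of H: [-1, 1, 1, 1].
Row 3 of H: [-1, 1, -1, -1].
(H·H^T)[3][3] = Σ_j H[3][j]·H[3][j] = (-1)² + (1)² + (-1)² + (-1)² = 1 + 1 + 1 + 1 = 4.
(H·H^T)[3][1] = Σ_j H[3][j]·H[1][j] = (-1)·(-1) + (1)·(1) + (-1)·(1) + (-1)·(1) = 1 + 1 + -1 + -1 = 0.
So rows 3 and 1 are orthogonal; the diagonal entry equals n = 4.

(3,3) entry = 4; (3,1) entry = 0.


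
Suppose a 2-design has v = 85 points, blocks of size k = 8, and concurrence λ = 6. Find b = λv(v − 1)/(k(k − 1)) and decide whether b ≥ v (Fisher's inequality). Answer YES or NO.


r = λ(v − 1)/(k − 1) = 6·84/7 = 72.
b = vr/k = 85·72/8 = 765.
Fisher's inequality: b ≥ v ⇔ 765 ≥ 85? YES.

YES


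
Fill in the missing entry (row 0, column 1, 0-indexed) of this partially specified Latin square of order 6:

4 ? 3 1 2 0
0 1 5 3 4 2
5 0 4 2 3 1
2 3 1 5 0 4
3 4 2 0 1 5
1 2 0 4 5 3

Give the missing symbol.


Row 0 contains symbols [0, 1, 2, 3, 4] — missing [5].
Column 1 contains symbols [0, 1, 2, 3, 4] — missing [5].
The missing symbol must appear in both missing sets; intersection = [5].
Therefore the hidden value is 5.

Missing value = 5.


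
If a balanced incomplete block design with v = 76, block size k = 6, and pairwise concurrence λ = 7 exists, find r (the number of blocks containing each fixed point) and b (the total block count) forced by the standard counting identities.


Any 2-(v, k, λ) BIBD satisfies two necessary conditions:
  (i)  Each point sits in r blocks, and counting incidences through any fixed point gives r(k − 1) = λ(v − 1), so r = λ(v − 1)/(k − 1).
  (ii) Total incidences bk = vr, so b = vr/k.
Step 1: r = λ(v − 1)/(k − 1) = 7·(76 − 1)/(6 − 1) = 7·75/5 = 525/5 = 105.
Step 2: b = vr/k = 76·105/6 = 7980/6 = 1330.
Check integrality: r = 105 ∈ Z ✓, b = 1330 ∈ Z ✓.
(These identities are necessary conditions: they determine r and b for any design with these parameters, but do not by themselves prove that one exists.)

r = 105, b = 1330.


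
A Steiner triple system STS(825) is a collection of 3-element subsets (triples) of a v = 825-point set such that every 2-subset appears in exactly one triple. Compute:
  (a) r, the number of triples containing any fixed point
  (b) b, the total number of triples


An STS(v) is a 2-(v, 3, 1) BIBD: block size k = 3, λ = 1.
Replication: r(k − 1) = λ(v − 1) ⇒ r·2 = 825 − 1 = 824 ⇒ r = 412.
Block count: bk = vr ⇒ b·3 = 825·412 = 339900 ⇒ b = 113300.
(Check via b = v(v − 1)/6 = 825·824/6 = 679800/6 = 113300.)

r = 412, b = 113300.


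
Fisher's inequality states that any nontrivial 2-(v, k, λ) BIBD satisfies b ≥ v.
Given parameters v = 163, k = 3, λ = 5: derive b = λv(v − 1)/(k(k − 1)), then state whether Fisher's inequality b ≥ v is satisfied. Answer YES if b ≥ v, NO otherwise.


b = λv(v − 1)/(k(k − 1)) = 5·163·162/(3·2) = 132030/6 = 22005.
Compare with v = 163: b ≥ v, so Fisher's inequality holds.

YES


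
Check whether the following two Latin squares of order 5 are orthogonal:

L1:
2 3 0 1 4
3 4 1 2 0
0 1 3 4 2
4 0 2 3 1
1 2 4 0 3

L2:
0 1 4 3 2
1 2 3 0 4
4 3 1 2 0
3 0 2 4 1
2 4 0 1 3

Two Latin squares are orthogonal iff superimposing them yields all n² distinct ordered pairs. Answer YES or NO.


Form the n² = 25 superimposed pairs (L1[i][j], L2[i][j]), row by row (rows and columns indexed from 0):
row 0: (2,0) (3,1) (0,4) (1,3) (4,2)
row 1: (3,1) (4,2) (1,3) (2,0) (0,4)
row 2: (0,4) (1,3) (3,1) (4,2) (2,0)
row 3: (4,3) (0,0) (2,2) (3,4) (1,1)
row 4: (1,2) (2,4) (4,0) (0,1) (3,3)
Orthogonality requires all 25 pairs distinct.
But the pair (3,1) repeats: cell (0,1) has L1 = 3, L2 = 1, and cell (1,0) has L1 = 3, L2 = 1.
A repeated pair means some other pair never occurs (only 15 distinct pairs out of 25), so the squares are not orthogonal.
Conclusion: NO.

NO


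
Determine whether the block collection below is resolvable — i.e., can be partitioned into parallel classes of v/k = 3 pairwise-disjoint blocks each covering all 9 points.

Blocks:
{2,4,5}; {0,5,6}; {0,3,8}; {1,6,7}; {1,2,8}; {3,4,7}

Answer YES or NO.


v = 9, block size k = 3, number of blocks = 6.
For resolvability, blocks must partition into parallel classes of size v/k = 3.
Total blocks must therefore be a multiple of 3: 6 = 3·2 + 0 ⇒ divisible ✓.
Greedy packing gives 2 candidate class(es). Each should be a full parallel class (size 3, covers all 9 points).
  Class 1 (3 blocks): {2,4,5}; {0,3,8}; {1,6,7}. Points covered: [0, 1, 2, 3, 4, 5, 6, 7, 8].
  Class 2 (3 blocks): {0,5,6}; {1,2,8}; {3,4,7}. Points covered: [0, 1, 2, 3, 4, 5, 6, 7, 8].
All classes full (size 3)? YES. All classes cover every point? YES.
Resolvable? YES.

YES


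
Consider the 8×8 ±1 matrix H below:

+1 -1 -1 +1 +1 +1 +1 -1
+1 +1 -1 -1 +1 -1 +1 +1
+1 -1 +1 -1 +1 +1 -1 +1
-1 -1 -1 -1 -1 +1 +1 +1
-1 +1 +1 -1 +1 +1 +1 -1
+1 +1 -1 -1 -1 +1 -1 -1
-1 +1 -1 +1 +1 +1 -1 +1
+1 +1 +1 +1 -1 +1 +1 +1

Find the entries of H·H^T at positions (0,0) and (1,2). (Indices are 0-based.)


Row 0 of H: [1, -1, -1, 1, 1, 1, 1, -1].
Row 1 of H: [1, 1, -1, -1, 1, -1, 1, 1].
Row 2 of H: [1, -1, 1, -1, 1, 1, -1, 1].
(H·H^T)[0][0] = Σ_j H[0][j]·H[0][j] = (1)² + (-1)² + (-1)² + (1)² + (1)² + (1)² + (1)² + (-1)² = 1 + 1 + 1 + 1 + 1 + 1 + 1 + 1 = 8.
(H·H^T)[1][2] = Σ_j H[1][j]·H[2][j] = (1)·(1) + (1)·(-1) + (-1)·(1) + (-1)·(-1) + (1)·(1) + (-1)·(1) + (1)·(-1) + (1)·(1) = 1 + -1 + -1 + 1 + 1 + -1 + -1 + 1 = 0.
So rows 1 and 2 are orthogonal; the diagonal entry equals n = 8.

(0,0) entry = 8; (1,2) entry = 0.


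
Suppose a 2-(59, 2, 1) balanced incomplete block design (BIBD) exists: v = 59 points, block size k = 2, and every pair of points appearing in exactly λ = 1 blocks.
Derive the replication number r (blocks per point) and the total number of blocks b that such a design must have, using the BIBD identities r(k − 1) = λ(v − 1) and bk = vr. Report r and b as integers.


Any 2-(v, k, λ) BIBD satisfies two necessary conditions:
  (i)  Each point sits in r blocks, and counting incidences through any fixed point gives r(k − 1) = λ(v − 1), so r = λ(v − 1)/(k − 1).
  (ii) Total incidences bk = vr, so b = vr/k.
Step 1: r = λ(v − 1)/(k − 1) = 1·(59 − 1)/(2 − 1) = 1·58/1 = 58/1 = 58.
Step 2: b = vr/k = 59·58/2 = 3422/2 = 1711.
Check integrality: r = 58 ∈ Z ✓, b = 1711 ∈ Z ✓.
(These identities are necessary conditions: they determine r and b for any design with these parameters, but do not by themselves prove that one exists.)

r = 58, b = 1711.


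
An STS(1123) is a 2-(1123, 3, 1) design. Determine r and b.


An STS(v) is a 2-(v, 3, 1) BIBD: block size k = 3, λ = 1.
Replication: r(k − 1) = λ(v − 1) ⇒ r·2 = 1123 − 1 = 1122 ⇒ r = 561.
Block count: b = v(v − 1)/6 = 1123·1122/6 = 1260006/6 = 210001.
(Check via bk = vr: 210001·3 = 630003 = 1123·561 = 630003 ✓.)

r = 561, b = 210001.


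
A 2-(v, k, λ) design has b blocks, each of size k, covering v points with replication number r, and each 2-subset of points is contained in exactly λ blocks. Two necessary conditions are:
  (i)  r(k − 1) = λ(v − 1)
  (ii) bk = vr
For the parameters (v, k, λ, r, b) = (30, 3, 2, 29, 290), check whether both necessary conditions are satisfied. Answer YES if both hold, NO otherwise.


Condition (i): r(k − 1) = 29·2 = 58; λ(v − 1) = 2·29 = 58. Match? YES.
Condition (ii): bk = 290·3 = 870; vr = 30·29 = 870. Match? YES.
Both conditions hold? YES.

YES


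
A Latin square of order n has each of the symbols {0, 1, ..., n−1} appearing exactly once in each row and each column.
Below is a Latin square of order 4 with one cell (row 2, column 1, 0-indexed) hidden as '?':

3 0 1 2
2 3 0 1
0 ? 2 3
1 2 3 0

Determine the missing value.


Row 2 contains symbols [0, 2, 3] — missing [1].
Column 1 contains symbols [0, 2, 3] — missing [1].
The missing symbol must appear in both missing sets; intersection = [1].
Therefore the hidden value is 1.

Missing value = 1.


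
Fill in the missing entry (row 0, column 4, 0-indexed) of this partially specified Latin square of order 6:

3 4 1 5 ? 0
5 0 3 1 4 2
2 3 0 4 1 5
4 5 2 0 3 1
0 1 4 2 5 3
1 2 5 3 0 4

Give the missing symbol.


Row 0 contains symbols [0, 1, 3, 4, 5] — missing [2].
Column 4 contains symbols [0, 1, 3, 4, 5] — missing [2].
The missing symbol must appear in both missing sets; intersection = [2].
Therefore the hidden value is 2.

Missing value = 2.


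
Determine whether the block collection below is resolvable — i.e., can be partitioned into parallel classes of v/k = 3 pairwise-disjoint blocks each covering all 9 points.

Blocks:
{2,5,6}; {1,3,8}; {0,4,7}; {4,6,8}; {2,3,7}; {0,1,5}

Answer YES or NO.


v = 9, block size k = 3, number of blocks = 6.
For resolvability, blocks must partition into parallel classes of size v/k = 3.
Total blocks must therefore be a multiple of 3: 6 = 3·2 + 0 ⇒ divisible ✓.
Greedy packing gives 2 candidate class(es). Each should be a full parallel class (size 3, covers all 9 points).
  Class 1 (3 blocks): {2,5,6}; {1,3,8}; {0,4,7}. Points covered: [0, 1, 2, 3, 4, 5, 6, 7, 8].
  Class 2 (3 blocks): {4,6,8}; {2,3,7}; {0,1,5}. Points covered: [0, 1, 2, 3, 4, 5, 6, 7, 8].
All classes full (size 3)? YES. All classes cover every point? YES.
Resolvable? YES.

YES


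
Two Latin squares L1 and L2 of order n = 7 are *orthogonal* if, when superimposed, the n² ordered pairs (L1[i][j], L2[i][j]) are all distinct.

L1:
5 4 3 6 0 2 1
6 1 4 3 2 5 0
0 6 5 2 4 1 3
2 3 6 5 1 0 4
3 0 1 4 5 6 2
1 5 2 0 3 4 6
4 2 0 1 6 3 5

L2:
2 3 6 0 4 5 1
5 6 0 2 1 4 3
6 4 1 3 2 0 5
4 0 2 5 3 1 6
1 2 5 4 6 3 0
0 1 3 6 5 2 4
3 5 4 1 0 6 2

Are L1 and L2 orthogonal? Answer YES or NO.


Form the n² = 49 superimposed pairs (L1[i][j], L2[i][j]), row by row (rows and columns indexed from 0):
row 0: (5,2) (4,3) (3,6) (6,0) (0,4) (2,5) (1,1)
row 1: (6,5) (1,6) (4,0) (3,2) (2,1) (5,4) (0,3)
row 2: (0,6) (6,4) (5,1) (2,3) (4,2) (1,0) (3,5)
row 3: (2,4) (3,0) (6,2) (5,5) (1,3) (0,1) (4,6)
row 4: (3,1) (0,2) (1,5) (4,4) (5,6) (6,3) (2,0)
row 5: (1,0) (5,1) (2,3) (0,6) (3,5) (4,2) (6,4)
row 6: (4,3) (2,5) (0,4) (1,1) (6,0) (3,6) (5,2)
Orthogonality requires all 49 pairs distinct.
But the pair (1,0) repeats: cell (2,5) has L1 = 1, L2 = 0, and cell (5,0) has L1 = 1, L2 = 0.
A repeated pair means some other pair never occurs (only 35 distinct pairs out of 49), so the squares are not orthogonal.
Conclusion: NO.

NO


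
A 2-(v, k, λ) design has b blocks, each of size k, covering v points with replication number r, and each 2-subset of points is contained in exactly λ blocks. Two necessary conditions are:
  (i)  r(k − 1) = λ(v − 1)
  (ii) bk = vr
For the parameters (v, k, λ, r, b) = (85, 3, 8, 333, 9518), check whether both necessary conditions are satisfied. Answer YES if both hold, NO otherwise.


Condition (i): r(k − 1) = 333·2 = 666; λ(v − 1) = 8·84 = 672. Match? NO.
Condition (ii): bk = 9518·3 = 28554; vr = 85·333 = 28305. Match? NO.
Both conditions hold? NO.

NO


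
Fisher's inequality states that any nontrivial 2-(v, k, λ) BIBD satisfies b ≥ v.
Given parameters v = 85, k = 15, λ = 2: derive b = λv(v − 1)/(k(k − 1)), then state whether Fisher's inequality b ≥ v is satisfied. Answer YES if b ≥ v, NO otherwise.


b = λv(v − 1)/(k(k − 1)) = 2·85·84/(15·14) = 14280/210 = 68.
Compare with v = 85: b < v, so Fisher's inequality fails.

NO


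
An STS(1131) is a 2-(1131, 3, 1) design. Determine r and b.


An STS(v) is a 2-(v, 3, 1) BIBD: block size k = 3, λ = 1.
Replication: r(k − 1) = λ(v − 1) ⇒ r·2 = 1131 − 1 = 1130 ⇒ r = 565.
Block count: b = v(v − 1)/6 = 1131·1130/6 = 1278030/6 = 213005.

r = 565, b = 213005.


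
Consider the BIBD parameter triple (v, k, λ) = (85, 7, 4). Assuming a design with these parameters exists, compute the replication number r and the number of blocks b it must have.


Any 2-(v, k, λ) BIBD satisfies two necessary conditions:
  (i)  Each point sits in r blocks, and counting incidences through any fixed point gives r(k − 1) = λ(v − 1), so r = λ(v − 1)/(k − 1).
  (ii) Total incidences bk = vr, so b = vr/k.
Step 1: r = λ(v − 1)/(k − 1) = 4·(85 − 1)/(7 − 1) = 4·84/6 = 336/6 = 56.
Step 2: b = vr/k = 85·56/7 = 4760/7 = 680.
Check integrality: r = 56 ∈ Z ✓, b = 680 ∈ Z ✓.
(These identities are necessary conditions: they determine r and b for any design with these parameters, but do not by themselves prove that one exists.)

r = 56, b = 680.


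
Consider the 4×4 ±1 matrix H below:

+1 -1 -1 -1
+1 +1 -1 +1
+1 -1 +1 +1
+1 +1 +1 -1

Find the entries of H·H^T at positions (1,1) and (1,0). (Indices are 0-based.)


Row 0 of H: [1, -1, -1, -1].
Row 1 of H: [1, 1, -1, 1].
(H·H^T)[1][1] = Σ_j H[1][j]·H[1][j] = (1)² + (1)² + (-1)² + (1)² = 1 + 1 + 1 + 1 = 4.
(H·H^T)[1][0] = Σ_j H[1][j]·H[0][j] = (1)·(1) + (1)·(-1) + (-1)·(-1) + (1)·(-1) = 1 + -1 + 1 + -1 = 0.
So rows 1 and 0 are orthogonal; the diagonal entry equals n = 4.

(1,1) entry = 4; (1,0) entry = 0.


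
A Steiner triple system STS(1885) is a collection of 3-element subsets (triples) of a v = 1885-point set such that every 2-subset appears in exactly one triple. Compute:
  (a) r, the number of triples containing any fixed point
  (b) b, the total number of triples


An STS(v) is a 2-(v, 3, 1) BIBD: block size k = 3, λ = 1.
Replication: r(k − 1) = λ(v − 1) ⇒ r·2 = 1885 − 1 = 1884 ⇒ r = 942.
Block count: b = v(v − 1)/6 = 1885·1884/6 = 3551340/6 = 591890.

r = 942, b = 591890.
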